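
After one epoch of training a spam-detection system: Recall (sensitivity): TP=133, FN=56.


Recall = TP/(TP+FN)
= 133/(133+56)
= 133/189 = 70.37%

70.37%


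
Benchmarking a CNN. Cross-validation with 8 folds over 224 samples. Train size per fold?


Fold size = 224/8 = 28
Training per fold = 224 - 28 = 196

196


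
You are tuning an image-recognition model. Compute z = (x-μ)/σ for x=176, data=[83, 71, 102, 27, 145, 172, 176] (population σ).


μ = 110.8571, σ = 51.5791
z = (176 - 110.8571)/51.5791 = 1.263

1.263


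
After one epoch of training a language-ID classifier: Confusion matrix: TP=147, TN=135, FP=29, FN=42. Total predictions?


Total = TP + TN + FP + FN
= 147 + 135 + 29 + 42
= 353
(Predicted positive: 176, predicted negative: 177)

353


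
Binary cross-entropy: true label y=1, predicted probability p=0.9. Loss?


BCE = -[y·ln(p) + (1-y)·ln(1-p)]
= -1·ln(0.9) - 0
= -ln(0.9) = 0.1054

0.1054


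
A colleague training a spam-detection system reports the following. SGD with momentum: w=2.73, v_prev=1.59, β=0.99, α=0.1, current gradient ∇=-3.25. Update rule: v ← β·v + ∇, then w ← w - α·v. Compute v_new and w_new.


v_new = 0.99·1.59 - 3.25 = 1.5741 - 3.25 = -1.6759
w_new = 2.73 - 0.1·-1.6759 = 2.73 + 0.16759 = 2.89759

v_new=-1.6759, w_new=2.89759


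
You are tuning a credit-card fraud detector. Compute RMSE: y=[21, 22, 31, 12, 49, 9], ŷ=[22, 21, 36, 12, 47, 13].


MSE = 47/6 = 7.8333
RMSE = √(47/6) = 2.7988

2.7988


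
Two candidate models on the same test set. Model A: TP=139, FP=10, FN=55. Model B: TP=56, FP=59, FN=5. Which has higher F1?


Model A: P=139/149=0.9329, R=139/194=0.7165, F1=2PR/(P+R)=2TP/(2TP+FP+FN)=278/343=0.8105
Model B: P=56/115=0.487, R=56/61=0.918, F1=2PR/(P+R)=2TP/(2TP+FP+FN)=112/176=0.6364
0.8105 > 0.6364 → Model A

Model A


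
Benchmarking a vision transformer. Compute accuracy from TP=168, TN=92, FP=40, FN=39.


Accuracy = (TP+TN)/(TP+TN+FP+FN)
= (168+92)/(339)
= 260/339 = 76.7%

76.7%


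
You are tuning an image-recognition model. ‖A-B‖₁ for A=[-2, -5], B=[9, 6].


d = |-2-9| + |-5-6|
  = 11 + 11
  = 22

22


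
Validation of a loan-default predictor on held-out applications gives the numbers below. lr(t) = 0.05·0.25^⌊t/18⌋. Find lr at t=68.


n_drops = ⌊68/18⌋ = 3
lr = 0.05·0.25^3 = 0.05·0.015625 = 0.00078125

0.00078125


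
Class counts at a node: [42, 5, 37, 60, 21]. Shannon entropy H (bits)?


Probabilities: [42/165, 5/165, 37/165, 60/165, 21/165] ≈ [0.2545, 0.0303, 0.2242, 0.3636, 0.1273]
H = -((42/165)·log₂(42/165) + (5/165)·log₂(5/165) + (37/165)·log₂(37/165) + (60/165)·log₂(60/165) + (21/165)·log₂(21/165))
  = 2.0482 bits

2.0482 bits


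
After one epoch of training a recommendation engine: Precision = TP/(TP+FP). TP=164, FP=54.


Precision = TP/(TP+FP)
= 164/(164+54)
= 164/218 = 75.23%

75.23%


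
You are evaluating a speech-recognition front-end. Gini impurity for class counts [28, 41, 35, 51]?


Probabilities: [28/155, 41/155, 35/155, 51/155] ≈ [0.1806, 0.2645, 0.2258, 0.329]
Σpᵢ² = (784 + 1681 + 1225 + 2601)/155² = 6291/24025
Gini = 1 - Σpᵢ² = 1 - 6291/24025 = 0.7381

0.7381


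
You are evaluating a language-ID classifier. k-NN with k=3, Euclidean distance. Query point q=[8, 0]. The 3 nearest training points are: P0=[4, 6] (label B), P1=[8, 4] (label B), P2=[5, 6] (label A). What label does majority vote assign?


d(q,P0) = 7.2111  (label B)
d(q,P1) = 4.0  (label B)
d(q,P2) = 6.7082  (label A)
Votes: A=1, B=2
Majority → B

B


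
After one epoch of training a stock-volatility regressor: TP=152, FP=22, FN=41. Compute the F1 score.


Precision = 152/174 = 0.8736
Recall = 152/193 = 0.7876
F1 = 2·P·R/(P+R) = 2·TP/(2·TP+FP+FN) = 304/(304+22+41) = 304/367 = 0.8283

0.8283


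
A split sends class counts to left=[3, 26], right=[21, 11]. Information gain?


Parent = [24, 37], H_parent = 0.967
H_left = 0.4798 (n=29), H_right = 0.9284 (n=32)
H_children = (29/61)·0.4798 + (32/61)·0.9284 = 0.7151
IG = 0.967 - 0.7151 = 0.2519

0.2519


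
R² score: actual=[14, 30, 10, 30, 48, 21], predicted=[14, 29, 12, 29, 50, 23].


ȳ = 25.5
SS_res = Σ(y-ŷ)² = 14
SS_tot = Σ(y-ȳ)² = 939.5
R² = 1 - SS_res/SS_tot = 1 - 0.0149 = 0.9851

0.9851


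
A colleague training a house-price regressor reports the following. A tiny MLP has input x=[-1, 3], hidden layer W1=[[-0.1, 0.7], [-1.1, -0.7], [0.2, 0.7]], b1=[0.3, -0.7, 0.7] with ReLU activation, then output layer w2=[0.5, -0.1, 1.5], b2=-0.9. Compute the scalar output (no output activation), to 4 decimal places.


z1[0] = (-0.1)·(-1) + (0.7)·(3) + 0.3 = 2.5
z1[1] = (-1.1)·(-1) + (-0.7)·(3) - 0.7 = -1.7
z1[2] = (0.2)·(-1) + (0.7)·(3) + 0.7 = 2.6
h = ReLU(z1) = [2.5, 0.0, 2.6]
output = (0.5)·(2.5) + (-0.1)·(0.0) + (1.5)·(2.6) - 0.9 = 4.25

4.25


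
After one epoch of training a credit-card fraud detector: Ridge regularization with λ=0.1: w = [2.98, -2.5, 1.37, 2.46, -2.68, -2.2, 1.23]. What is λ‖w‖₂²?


‖w‖₂² = (2.98)² + (-2.5)² + (1.37)² + (2.46)² + (-2.68)² + (-2.2)² + (1.23)²
     = 8.8804 + 6.25 + 1.8769 + 6.0516 + 7.1824 + 4.84 + 1.5129
     = 36.5942
λ·‖w‖₂² = 0.1·36.5942 = 3.65942

3.65942


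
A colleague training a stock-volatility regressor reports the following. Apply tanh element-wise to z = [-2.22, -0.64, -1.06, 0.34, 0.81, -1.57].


tanh(-2.22) = -0.9767
tanh(-0.64) = -0.5649
tanh(-1.06) = -0.7857
tanh(0.34) = 0.3275
tanh(0.81) = 0.6696
tanh(-1.57) = -0.917
result = [-0.9767, -0.5649, -0.7857, 0.3275, 0.6696, -0.917]

[-0.9767, -0.5649, -0.7857, 0.3275, 0.6696, -0.917]


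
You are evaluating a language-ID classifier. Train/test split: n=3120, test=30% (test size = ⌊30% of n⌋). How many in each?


Test = ⌊3120·30/100⌋ = 936
Train = 3120 - 936 = 2184

Train: 2184, Test: 936


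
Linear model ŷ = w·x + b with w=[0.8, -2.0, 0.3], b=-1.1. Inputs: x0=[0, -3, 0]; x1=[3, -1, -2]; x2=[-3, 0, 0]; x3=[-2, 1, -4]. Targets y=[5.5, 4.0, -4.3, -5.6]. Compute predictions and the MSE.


ŷ0 = (0.8)·(0) + (-2.0)·(-3) + (0.3)·(0) - 1.1 = 4.9
ŷ1 = (0.8)·(3) + (-2.0)·(-1) + (0.3)·(-2) - 1.1 = 2.7
ŷ2 = (0.8)·(-3) + (-2.0)·(0) + (0.3)·(0) - 1.1 = -3.5
ŷ3 = (0.8)·(-2) + (-2.0)·(1) + (0.3)·(-4) - 1.1 = -5.9
errors² = [0.36, 1.69, 0.64, 0.09]
MSE = 2.7800/4 = 0.695

0.695


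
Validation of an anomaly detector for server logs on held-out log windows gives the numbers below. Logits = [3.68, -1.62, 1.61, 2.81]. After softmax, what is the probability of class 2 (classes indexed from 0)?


Exponentials: e^3.68=39.6464, e^-1.62=0.1979, e^1.61=5.0028, e^2.81=16.6099
Sum = 61.457
Softmax = [0.6451, 0.0032, 0.0814, 0.2703]
p[2] = 5.0028/61.457 = 0.0814

0.0814


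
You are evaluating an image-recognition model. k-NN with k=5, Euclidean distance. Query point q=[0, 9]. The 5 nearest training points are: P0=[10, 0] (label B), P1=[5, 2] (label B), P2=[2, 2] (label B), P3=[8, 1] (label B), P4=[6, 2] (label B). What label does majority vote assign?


d(q,P0) = 13.4536  (label B)
d(q,P1) = 8.6023  (label B)
d(q,P2) = 7.2801  (label B)
d(q,P3) = 11.3137  (label B)
d(q,P4) = 9.2195  (label B)
Votes: A=0, B=5
Majority → B

B


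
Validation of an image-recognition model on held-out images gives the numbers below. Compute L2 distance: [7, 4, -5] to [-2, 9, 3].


d = √((7+ 2)² + (4-9)² + (-5-3)²)
  = √(81 + 25 + 64)
  = √170 = 13.0384

13.0384


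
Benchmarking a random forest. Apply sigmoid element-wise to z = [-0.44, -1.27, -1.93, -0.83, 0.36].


σ(-0.44) = 1/(1+e^0.44) = 0.3917
σ(-1.27) = 1/(1+e^1.27) = 0.2193
σ(-1.93) = 1/(1+e^1.93) = 0.1268
σ(-0.83) = 1/(1+e^0.83) = 0.3036
σ(0.36) = 1/(1+e^-0.36) = 0.589
result = [0.3917, 0.2193, 0.1268, 0.3036, 0.589]

[0.3917, 0.2193, 0.1268, 0.3036, 0.589]


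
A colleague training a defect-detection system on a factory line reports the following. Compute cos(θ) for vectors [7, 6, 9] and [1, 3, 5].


A·B = 7·1 + 6·3 + 9·5 = 70
‖A‖ = √166 = 12.8841, ‖B‖ = √35 = 5.9161
cos = 70/(√166·√35) = 70/√5810 = 0.9184

0.9184


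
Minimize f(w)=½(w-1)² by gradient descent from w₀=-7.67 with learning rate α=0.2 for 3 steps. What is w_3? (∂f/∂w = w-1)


step 1: grad = -7.67-1 = -8.67; w = -7.67 - 0.2·(-8.67) = -5.936
step 2: grad = -5.936-1 = -6.936; w = -5.936 - 0.2·(-6.936) = -4.5488
step 3: grad = -4.5488-1 = -5.5488; w = -4.5488 - 0.2·(-5.5488) = -3.43904

-3.43904


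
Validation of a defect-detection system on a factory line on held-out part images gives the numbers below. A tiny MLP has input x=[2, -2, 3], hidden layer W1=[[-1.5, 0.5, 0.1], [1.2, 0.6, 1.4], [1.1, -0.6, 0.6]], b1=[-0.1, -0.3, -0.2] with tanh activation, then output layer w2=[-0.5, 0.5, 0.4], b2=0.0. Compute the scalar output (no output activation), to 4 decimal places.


z1[0] = (-1.5)·(2) + (0.5)·(-2) + (0.1)·(3) - 0.1 = -3.8
z1[1] = (1.2)·(2) + (0.6)·(-2) + (1.4)·(3) - 0.3 = 5.1
z1[2] = (1.1)·(2) + (-0.6)·(-2) + (0.6)·(3) - 0.2 = 5.0
h = tanh(z1) = [-0.999, 0.9999, 0.9999]
output = (-0.5)·(-0.999) + (0.5)·(0.9999) + (0.4)·(0.9999) + 0.0 = 1.3994

1.3994


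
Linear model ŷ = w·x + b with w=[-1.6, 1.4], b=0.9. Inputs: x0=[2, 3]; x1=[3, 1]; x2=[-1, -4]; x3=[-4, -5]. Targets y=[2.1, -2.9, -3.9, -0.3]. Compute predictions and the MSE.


ŷ0 = (-1.6)·(2) + (1.4)·(3) + 0.9 = 1.9
ŷ1 = (-1.6)·(3) + (1.4)·(1) + 0.9 = -2.5
ŷ2 = (-1.6)·(-1) + (1.4)·(-4) + 0.9 = -3.1
ŷ3 = (-1.6)·(-4) + (1.4)·(-5) + 0.9 = 0.3
errors² = [0.04, 0.16, 0.64, 0.36]
MSE = 1.2000/4 = 0.3

0.3


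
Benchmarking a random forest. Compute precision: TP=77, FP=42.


Precision = TP/(TP+FP)
= 77/(77+42)
= 77/119 = 64.71%

64.71%


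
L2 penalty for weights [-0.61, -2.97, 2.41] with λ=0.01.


‖w‖₂² = (-0.61)² + (-2.97)² + (2.41)²
     = 0.3721 + 8.8209 + 5.8081
     = 15.0011
λ·‖w‖₂² = 0.01·15.0011 = 0.150011

0.150011


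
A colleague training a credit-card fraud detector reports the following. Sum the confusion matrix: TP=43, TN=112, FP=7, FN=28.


Total = TP + TN + FP + FN
= 43 + 112 + 7 + 28
= 190
(Predicted positive: 50, predicted negative: 140)

190


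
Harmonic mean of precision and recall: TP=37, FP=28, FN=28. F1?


Precision = 37/65 = 0.5692
Recall = 37/65 = 0.5692
F1 = 2·P·R/(P+R) = 2·TP/(2·TP+FP+FN) = 74/(74+28+28) = 74/130 = 0.5692

0.5692


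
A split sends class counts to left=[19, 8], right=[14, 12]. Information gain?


Parent = [33, 20], H_parent = 0.9562
H_left = 0.8767 (n=27), H_right = 0.9957 (n=26)
H_children = (27/53)·0.8767 + (26/53)·0.9957 = 0.9351
IG = 0.9562 - 0.9351 = 0.0211

0.0211


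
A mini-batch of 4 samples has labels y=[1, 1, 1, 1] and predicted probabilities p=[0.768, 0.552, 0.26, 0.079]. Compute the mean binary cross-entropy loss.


L[0] = -ln(0.768) = 0.264
L[1] = -ln(0.552) = 0.5942
L[2] = -ln(0.26) = 1.3471
L[3] = -ln(0.079) = 2.5383
mean = (0.264 + 0.5942 + 1.3471 + 2.5383)/4 = 1.1859

1.1859


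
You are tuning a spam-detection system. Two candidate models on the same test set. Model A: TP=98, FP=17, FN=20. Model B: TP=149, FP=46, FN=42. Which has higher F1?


Model A: P=98/115=0.8522, R=98/118=0.8305, F1=2PR/(P+R)=2TP/(2TP+FP+FN)=196/233=0.8412
Model B: P=149/195=0.7641, R=149/191=0.7801, F1=2PR/(P+R)=2TP/(2TP+FP+FN)=298/386=0.772
0.8412 > 0.772 → Model A

Model A


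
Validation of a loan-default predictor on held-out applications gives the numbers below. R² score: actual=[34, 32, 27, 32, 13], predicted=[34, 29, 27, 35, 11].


ȳ = 27.6
SS_res = Σ(y-ŷ)² = 22
SS_tot = Σ(y-ȳ)² = 293.2
R² = 1 - SS_res/SS_tot = 1 - 0.075 = 0.925

0.925


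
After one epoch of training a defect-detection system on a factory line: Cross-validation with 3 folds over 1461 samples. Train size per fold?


Fold size = 1461/3 = 487
Training per fold = 1461 - 487 = 974

974


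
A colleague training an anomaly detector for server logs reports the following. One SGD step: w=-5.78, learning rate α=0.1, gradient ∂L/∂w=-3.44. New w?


w_new = w - α·∇
= -5.78 - 0.1·-3.44
= -5.78 + 0.344
= -5.436

-5.436


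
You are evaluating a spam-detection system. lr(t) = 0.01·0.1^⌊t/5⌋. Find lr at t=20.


n_drops = ⌊20/5⌋ = 4
lr = 0.01·0.1^4 = 0.01·0.0001 = 0.000001

0.000001


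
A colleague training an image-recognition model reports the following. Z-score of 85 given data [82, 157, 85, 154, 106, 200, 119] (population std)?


μ = 129, σ = 40.0428
z = (85 - 129)/40.0428 = -1.0988

-1.0988


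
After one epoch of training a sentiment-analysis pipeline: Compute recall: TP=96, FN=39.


Recall = TP/(TP+FN)
= 96/(96+39)
= 96/135 = 71.11%

71.11%


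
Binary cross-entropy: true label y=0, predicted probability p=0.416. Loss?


BCE = -[y·ln(p) + (1-y)·ln(1-p)]
= -0 - 1·ln(1-0.416)
= -ln(0.584) = 0.5379

0.5379


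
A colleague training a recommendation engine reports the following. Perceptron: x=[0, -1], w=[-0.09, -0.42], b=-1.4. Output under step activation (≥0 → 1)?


z = (0)·(-0.09) + (-1)·(-0.42) - 1.4
  = -0.98
step(z) = 0 (z<0)

0


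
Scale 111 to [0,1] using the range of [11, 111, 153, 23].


min=11, max=153
(111-11)/(153-11) = 100/142 = 0.7042

0.7042


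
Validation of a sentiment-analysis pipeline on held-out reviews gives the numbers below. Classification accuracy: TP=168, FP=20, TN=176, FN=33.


Accuracy = (TP+TN)/(TP+TN+FP+FN)
= (168+176)/(397)
= 344/397 = 86.65%

86.65%


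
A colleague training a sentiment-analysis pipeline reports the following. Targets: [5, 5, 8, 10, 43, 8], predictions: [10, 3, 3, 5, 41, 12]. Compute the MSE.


Squared errors: (5-10)²=25, (5-3)²=4, (8-3)²=25, (10-5)²=25, (43-41)²=4, (8-12)²=16
Sum = 99
MSE = 99/6 = 33/2

33/2


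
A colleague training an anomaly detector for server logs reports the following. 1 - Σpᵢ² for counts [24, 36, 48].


Probabilities: [24/108, 36/108, 48/108] ≈ [0.2222, 0.3333, 0.4444]
Σpᵢ² = (576 + 1296 + 2304)/108² = 4176/11664
Gini = 1 - Σpᵢ² = 1 - 4176/11664 = 0.642

0.642


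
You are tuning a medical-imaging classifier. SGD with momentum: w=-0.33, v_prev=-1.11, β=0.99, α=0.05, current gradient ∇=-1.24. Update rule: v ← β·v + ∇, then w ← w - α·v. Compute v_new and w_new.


v_new = 0.99·-1.11 - 1.24 = -1.0989 - 1.24 = -2.3389
w_new = -0.33 - 0.05·-2.3389 = -0.33 + 0.116945 = -0.213055

v_new=-2.3389, w_new=-0.213055


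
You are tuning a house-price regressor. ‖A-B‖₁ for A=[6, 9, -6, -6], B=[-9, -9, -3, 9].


d = |6+ 9| + |9+ 9| + |-6+ 3| + |-6-9|
  = 15 + 18 + 3 + 15
  = 51

51


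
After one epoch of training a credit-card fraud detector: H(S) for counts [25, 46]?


Probabilities: [25/71, 46/71] ≈ [0.3521, 0.6479]
H = -((25/71)·log₂(25/71) + (46/71)·log₂(46/71))
  = 0.9359 bits

0.9359 bits


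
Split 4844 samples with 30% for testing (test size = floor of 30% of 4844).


Test = ⌊4844·30/100⌋ = 1453
Train = 4844 - 1453 = 3391

Train: 3391, Test: 1453


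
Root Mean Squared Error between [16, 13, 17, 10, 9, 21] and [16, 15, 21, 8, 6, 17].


MSE = 49/6 = 8.1667
RMSE = √(49/6) = 2.8577

2.8577


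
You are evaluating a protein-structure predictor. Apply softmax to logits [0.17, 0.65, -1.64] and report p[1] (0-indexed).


Exponentials: e^0.17=1.1853, e^0.65=1.9155, e^-1.64=0.194
Sum = 3.2948
Softmax = [0.3597, 0.5814, 0.0589]
p[1] = 1.9155/3.2948 = 0.5814

0.5814


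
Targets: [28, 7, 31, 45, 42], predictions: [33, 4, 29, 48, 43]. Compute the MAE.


Absolute errors: |28-33|=5, |7-4|=3, |31-29|=2, |45-48|=3, |42-43|=1
Sum = 14
MAE = 14/5 = 14/5

14/5


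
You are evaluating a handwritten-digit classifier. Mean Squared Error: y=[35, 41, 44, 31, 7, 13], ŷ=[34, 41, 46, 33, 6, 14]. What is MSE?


Squared errors: (35-34)²=1, (41-41)²=0, (44-46)²=4, (31-33)²=4, (7-6)²=1, (13-14)²=1
Sum = 11
MSE = 11/6 = 11/6

11/6


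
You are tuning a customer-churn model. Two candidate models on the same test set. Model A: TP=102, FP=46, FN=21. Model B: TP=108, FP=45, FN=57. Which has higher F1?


Model A: P=102/148=0.6892, R=102/123=0.8293, F1=2PR/(P+R)=2TP/(2TP+FP+FN)=204/271=0.7528
Model B: P=108/153=0.7059, R=108/165=0.6545, F1=2PR/(P+R)=2TP/(2TP+FP+FN)=216/318=0.6792
0.7528 > 0.6792 → Model A

Model A


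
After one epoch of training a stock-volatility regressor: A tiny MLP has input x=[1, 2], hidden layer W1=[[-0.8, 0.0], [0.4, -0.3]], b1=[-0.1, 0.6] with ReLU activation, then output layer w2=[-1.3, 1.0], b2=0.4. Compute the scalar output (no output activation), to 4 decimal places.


z1[0] = (-0.8)·(1) + (0.0)·(2) - 0.1 = -0.9
z1[1] = (0.4)·(1) + (-0.3)·(2) + 0.6 = 0.4
h = ReLU(z1) = [0.0, 0.4]
output = (-1.3)·(0.0) + (1.0)·(0.4) + 0.4 = 0.8

0.8


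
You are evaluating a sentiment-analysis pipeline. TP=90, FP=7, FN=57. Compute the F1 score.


Precision = 90/97 = 0.9278
Recall = 90/147 = 0.6122
F1 = 2·P·R/(P+R) = 2·TP/(2·TP+FP+FN) = 180/(180+7+57) = 180/244 = 0.7377

0.7377


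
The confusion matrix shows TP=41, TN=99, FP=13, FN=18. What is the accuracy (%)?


Accuracy = (TP+TN)/(TP+TN+FP+FN)
= (41+99)/(171)
= 140/171 = 81.87%

81.87%


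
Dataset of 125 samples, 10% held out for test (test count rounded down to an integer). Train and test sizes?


Test = ⌊125·10/100⌋ = 12
Train = 125 - 12 = 113

Train: 113, Test: 12


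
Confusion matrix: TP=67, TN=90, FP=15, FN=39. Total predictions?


Total = TP + TN + FP + FN
= 67 + 90 + 15 + 39
= 211
(Predicted positive: 82, predicted negative: 129)

211


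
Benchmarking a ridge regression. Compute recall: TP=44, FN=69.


Recall = TP/(TP+FN)
= 44/(44+69)
= 44/113 = 38.94%

38.94%


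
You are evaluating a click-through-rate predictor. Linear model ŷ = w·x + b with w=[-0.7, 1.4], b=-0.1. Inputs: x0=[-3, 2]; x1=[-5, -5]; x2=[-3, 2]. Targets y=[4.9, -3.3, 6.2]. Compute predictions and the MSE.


ŷ0 = (-0.7)·(-3) + (1.4)·(2) - 0.1 = 4.8
ŷ1 = (-0.7)·(-5) + (1.4)·(-5) - 0.1 = -3.6
ŷ2 = (-0.7)·(-3) + (1.4)·(2) - 0.1 = 4.8
errors² = [0.01, 0.09, 1.96]
MSE = 2.0600/3 = 0.6867

0.6867


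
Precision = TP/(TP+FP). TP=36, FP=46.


Precision = TP/(TP+FP)
= 36/(36+46)
= 36/82 = 43.9%

43.9%


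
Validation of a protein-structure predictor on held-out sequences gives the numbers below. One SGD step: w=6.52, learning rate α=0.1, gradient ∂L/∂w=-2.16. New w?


w_new = w - α·∇
= 6.52 - 0.1·-2.16
= 6.52 + 0.216
= 6.736

6.736


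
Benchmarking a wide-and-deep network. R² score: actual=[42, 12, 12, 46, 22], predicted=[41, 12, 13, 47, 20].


ȳ = 26.8
SS_res = Σ(y-ŷ)² = 7
SS_tot = Σ(y-ȳ)² = 1060.8
R² = 1 - SS_res/SS_tot = 1 - 0.0066 = 0.9934

0.9934


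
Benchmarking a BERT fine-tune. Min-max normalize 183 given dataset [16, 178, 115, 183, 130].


min=16, max=183
(183-16)/(183-16) = 167/167 = 1.0

1.0


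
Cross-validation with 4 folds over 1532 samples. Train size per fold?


Fold size = 1532/4 = 383
Training per fold = 1532 - 383 = 1149

1149


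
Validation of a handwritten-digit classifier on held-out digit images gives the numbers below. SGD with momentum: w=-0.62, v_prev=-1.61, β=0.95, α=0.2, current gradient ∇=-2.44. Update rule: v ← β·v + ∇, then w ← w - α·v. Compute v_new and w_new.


v_new = 0.95·-1.61 - 2.44 = -1.5295 - 2.44 = -3.9695
w_new = -0.62 - 0.2·-3.9695 = -0.62 + 0.7939 = 0.1739

v_new=-3.9695, w_new=0.1739


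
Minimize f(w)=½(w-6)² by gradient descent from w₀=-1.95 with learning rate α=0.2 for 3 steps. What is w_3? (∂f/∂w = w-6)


step 1: grad = -1.95-6 = -7.95; w = -1.95 - 0.2·(-7.95) = -0.36
step 2: grad = -0.36-6 = -6.36; w = -0.36 - 0.2·(-6.36) = 0.912
step 3: grad = 0.912-6 = -5.088; w = 0.912 - 0.2·(-5.088) = 1.9296

1.9296


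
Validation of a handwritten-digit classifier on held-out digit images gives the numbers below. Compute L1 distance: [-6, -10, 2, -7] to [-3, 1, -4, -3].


d = |-6+ 3| + |-10-1| + |2+ 4| + |-7+ 3|
  = 3 + 11 + 6 + 4
  = 24

24


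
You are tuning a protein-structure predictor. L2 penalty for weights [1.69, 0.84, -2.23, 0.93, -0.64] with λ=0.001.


‖w‖₂² = (1.69)² + (0.84)² + (-2.23)² + (0.93)² + (-0.64)²
     = 2.8561 + 0.7056 + 4.9729 + 0.8649 + 0.4096
     = 9.8091
λ·‖w‖₂² = 0.001·9.8091 = 0.009809

0.009809


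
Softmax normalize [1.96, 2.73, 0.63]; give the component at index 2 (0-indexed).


Exponentials: e^1.96=7.0993, e^2.73=15.3329, e^0.63=1.8776
Sum = 24.3098
Softmax = [0.292, 0.6307, 0.0772]
p[2] = 1.8776/24.3098 = 0.0772

0.0772


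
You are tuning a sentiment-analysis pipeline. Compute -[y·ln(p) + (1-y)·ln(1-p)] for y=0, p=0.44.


BCE = -[y·ln(p) + (1-y)·ln(1-p)]
= -0 - 1·ln(1-0.44)
= -ln(0.56) = 0.5798

0.5798


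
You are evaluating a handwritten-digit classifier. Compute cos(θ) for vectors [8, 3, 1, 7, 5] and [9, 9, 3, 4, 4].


A·B = 8·9 + 3·9 + 1·3 + 7·4 + 5·4 = 150
‖A‖ = √148 = 12.1655, ‖B‖ = √203 = 14.2478
cos = 150/(√148·√203) = 150/√30044 = 0.8654

0.8654


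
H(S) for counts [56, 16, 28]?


Probabilities: [56/100, 16/100, 28/100] ≈ [0.56, 0.16, 0.28]
H = -((56/100)·log₂(56/100) + (16/100)·log₂(16/100) + (28/100)·log₂(28/100))
  = 1.4057 bits

1.4057 bits


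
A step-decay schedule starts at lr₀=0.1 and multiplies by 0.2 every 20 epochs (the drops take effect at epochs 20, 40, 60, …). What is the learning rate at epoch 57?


n_drops = ⌊57/20⌋ = 2
lr = 0.1·0.2^2 = 0.1·0.04 = 0.004

0.004


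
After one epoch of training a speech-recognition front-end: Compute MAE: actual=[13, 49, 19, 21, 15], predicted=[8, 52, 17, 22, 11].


Absolute errors: |13-8|=5, |49-52|=3, |19-17|=2, |21-22|=1, |15-11|=4
Sum = 15
MAE = 15/5 = 3

3


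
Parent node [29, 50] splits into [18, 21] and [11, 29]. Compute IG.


Parent = [29, 50], H_parent = 0.9484
H_left = 0.9957 (n=39), H_right = 0.8485 (n=40)
H_children = (39/79)·0.9957 + (40/79)·0.8485 = 0.9212
IG = 0.9484 - 0.9212 = 0.0272

0.0272


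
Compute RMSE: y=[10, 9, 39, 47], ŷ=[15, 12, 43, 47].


MSE = 50/4 = 12.5
RMSE = √(50/4) = 3.5355

3.5355


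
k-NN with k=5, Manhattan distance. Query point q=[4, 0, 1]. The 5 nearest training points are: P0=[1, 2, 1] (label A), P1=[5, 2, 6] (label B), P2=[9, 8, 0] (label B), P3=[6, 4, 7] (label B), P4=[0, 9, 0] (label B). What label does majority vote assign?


d(q,P0) = 5  (label A)
d(q,P1) = 8  (label B)
d(q,P2) = 14  (label B)
d(q,P3) = 12  (label B)
d(q,P4) = 14  (label B)
Votes: A=1, B=4
Majority → B

B


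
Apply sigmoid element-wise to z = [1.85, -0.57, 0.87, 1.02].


σ(1.85) = 1/(1+e^-1.85) = 0.8641
σ(-0.57) = 1/(1+e^0.57) = 0.3612
σ(0.87) = 1/(1+e^-0.87) = 0.7047
σ(1.02) = 1/(1+e^-1.02) = 0.735
result = [0.8641, 0.3612, 0.7047, 0.735]

[0.8641, 0.3612, 0.7047, 0.735]


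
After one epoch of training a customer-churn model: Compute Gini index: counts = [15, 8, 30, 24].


Probabilities: [15/77, 8/77, 30/77, 24/77] ≈ [0.1948, 0.1039, 0.3896, 0.3117]
Σpᵢ² = (225 + 64 + 900 + 576)/77² = 1765/5929
Gini = 1 - Σpᵢ² = 1 - 1765/5929 = 0.7023

0.7023


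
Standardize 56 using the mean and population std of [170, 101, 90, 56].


μ = 104.25, σ = 41.4269
z = (56 - 104.25)/41.4269 = -1.1647

-1.1647


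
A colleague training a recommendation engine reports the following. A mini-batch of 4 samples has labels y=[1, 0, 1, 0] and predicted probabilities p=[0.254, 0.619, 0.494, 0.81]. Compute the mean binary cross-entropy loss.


L[0] = -ln(0.254) = 1.3704
L[1] = -ln(1-0.619) = -ln(0.381) = 0.965
L[2] = -ln(0.494) = 0.7052
L[3] = -ln(1-0.81) = -ln(0.19) = 1.6607
mean = (1.3704 + 0.965 + 0.7052 + 1.6607)/4 = 1.1753

1.1753


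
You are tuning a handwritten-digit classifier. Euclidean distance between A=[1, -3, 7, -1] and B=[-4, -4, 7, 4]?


d = √((1+ 4)² + (-3+ 4)² + (7-7)² + (-1-4)²)
  = √(25 + 1 + 0 + 25)
  = √51 = 7.1414

7.1414


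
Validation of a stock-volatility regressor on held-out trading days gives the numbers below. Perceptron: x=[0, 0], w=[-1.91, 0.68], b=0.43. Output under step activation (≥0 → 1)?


z = (0)·(-1.91) + (0)·(0.68) + 0.43
  = 0.43
step(z) = 1 (z≥0)

1


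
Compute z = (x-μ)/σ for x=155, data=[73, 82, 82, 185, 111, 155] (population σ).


μ = 114.6667, σ = 41.7479
z = (155 - 114.6667)/41.7479 = 0.9661

0.9661


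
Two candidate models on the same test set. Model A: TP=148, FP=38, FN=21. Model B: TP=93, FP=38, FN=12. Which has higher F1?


Model A: P=148/186=0.7957, R=148/169=0.8757, F1=2PR/(P+R)=2TP/(2TP+FP+FN)=296/355=0.8338
Model B: P=93/131=0.7099, R=93/105=0.8857, F1=2PR/(P+R)=2TP/(2TP+FP+FN)=186/236=0.7881
0.8338 > 0.7881 → Model A

Model A


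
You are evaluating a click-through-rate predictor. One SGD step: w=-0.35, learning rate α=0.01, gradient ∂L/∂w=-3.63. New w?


w_new = w - α·∇
= -0.35 - 0.01·-3.63
= -0.35 + 0.0363
= -0.3137

-0.3137


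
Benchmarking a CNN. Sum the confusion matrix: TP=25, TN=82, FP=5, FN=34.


Total = TP + TN + FP + FN
= 25 + 82 + 5 + 34
= 146
(Predicted positive: 30, predicted negative: 116)

146


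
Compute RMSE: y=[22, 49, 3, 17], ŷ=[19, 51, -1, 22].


MSE = 54/4 = 13.5
RMSE = √(54/4) = 3.6742

3.6742


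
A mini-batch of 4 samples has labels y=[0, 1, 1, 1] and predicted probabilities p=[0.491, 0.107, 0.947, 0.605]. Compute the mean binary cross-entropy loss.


L[0] = -ln(1-0.491) = -ln(0.509) = 0.6753
L[1] = -ln(0.107) = 2.2349
L[2] = -ln(0.947) = 0.0545
L[3] = -ln(0.605) = 0.5025
mean = (0.6753 + 2.2349 + 0.0545 + 0.5025)/4 = 0.8668

0.8668


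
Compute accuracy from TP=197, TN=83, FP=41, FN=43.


Accuracy = (TP+TN)/(TP+TN+FP+FN)
= (197+83)/(364)
= 280/364 = 76.92%

76.92%


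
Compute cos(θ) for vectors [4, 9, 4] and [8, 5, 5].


A·B = 4·8 + 9·5 + 4·5 = 97
‖A‖ = √113 = 10.6301, ‖B‖ = √114 = 10.6771
cos = 97/(√113·√114) = 97/√12882 = 0.8546

0.8546


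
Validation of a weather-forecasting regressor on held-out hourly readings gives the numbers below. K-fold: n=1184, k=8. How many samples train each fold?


Fold size = 1184/8 = 148
Training per fold = 1184 - 148 = 1036

1036


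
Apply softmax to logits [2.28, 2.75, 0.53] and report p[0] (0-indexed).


Exponentials: e^2.28=9.7767, e^2.75=15.6426, e^0.53=1.6989
Sum = 27.1182
Softmax = [0.3605, 0.5768, 0.0626]
p[0] = 9.7767/27.1182 = 0.3605

0.3605


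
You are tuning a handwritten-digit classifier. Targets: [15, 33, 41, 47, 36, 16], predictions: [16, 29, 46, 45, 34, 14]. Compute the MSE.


Squared errors: (15-16)²=1, (33-29)²=16, (41-46)²=25, (47-45)²=4, (36-34)²=4, (16-14)²=4
Sum = 54
MSE = 54/6 = 9

9


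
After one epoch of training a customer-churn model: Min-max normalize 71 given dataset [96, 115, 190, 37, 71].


min=37, max=190
(71-37)/(190-37) = 34/153 = 0.2222

0.2222


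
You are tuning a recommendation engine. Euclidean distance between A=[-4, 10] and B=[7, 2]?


d = √((-4-7)² + (10-2)²)
  = √(121 + 64)
  = √185 = 13.6015

13.6015


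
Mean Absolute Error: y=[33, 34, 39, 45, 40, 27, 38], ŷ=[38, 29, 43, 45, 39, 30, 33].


Absolute errors: |33-38|=5, |34-29|=5, |39-43|=4, |45-45|=0, |40-39|=1, |27-30|=3, |38-33|=5
Sum = 23
MAE = 23/7 = 23/7

23/7


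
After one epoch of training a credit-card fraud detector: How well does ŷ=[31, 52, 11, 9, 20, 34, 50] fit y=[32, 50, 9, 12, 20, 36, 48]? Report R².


ȳ = 29.5714
SS_res = Σ(y-ŷ)² = 26
SS_tot = Σ(y-ȳ)² = 1627.71
R² = 1 - SS_res/SS_tot = 1 - 0.016 = 0.984

0.984


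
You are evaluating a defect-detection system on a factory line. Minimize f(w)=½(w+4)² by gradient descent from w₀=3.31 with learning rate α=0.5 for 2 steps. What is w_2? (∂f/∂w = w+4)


step 1: grad = 3.31+4 = 7.31; w = 3.31 - 0.5·(7.31) = -0.345
step 2: grad = -0.345+4 = 3.655; w = -0.345 - 0.5·(3.655) = -2.1725

-2.1725


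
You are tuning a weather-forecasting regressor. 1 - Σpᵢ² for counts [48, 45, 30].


Probabilities: [48/123, 45/123, 30/123] ≈ [0.3902, 0.3659, 0.2439]
Σpᵢ² = (2304 + 2025 + 900)/123² = 5229/15129
Gini = 1 - Σpᵢ² = 1 - 5229/15129 = 0.6544

0.6544


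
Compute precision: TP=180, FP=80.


Precision = TP/(TP+FP)
= 180/(180+80)
= 180/260 = 69.23%

69.23%


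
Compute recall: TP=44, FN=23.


Recall = TP/(TP+FN)
= 44/(44+23)
= 44/67 = 65.67%

65.67%


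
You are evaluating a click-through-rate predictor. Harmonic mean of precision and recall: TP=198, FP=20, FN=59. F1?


Precision = 198/218 = 0.9083
Recall = 198/257 = 0.7704
F1 = 2·P·R/(P+R) = 2·TP/(2·TP+FP+FN) = 396/(396+20+59) = 396/475 = 0.8337

0.8337


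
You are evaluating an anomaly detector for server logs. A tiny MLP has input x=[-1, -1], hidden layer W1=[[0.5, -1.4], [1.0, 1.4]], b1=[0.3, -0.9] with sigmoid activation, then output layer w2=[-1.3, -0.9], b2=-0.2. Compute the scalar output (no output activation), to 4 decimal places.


z1[0] = (0.5)·(-1) + (-1.4)·(-1) + 0.3 = 1.2
z1[1] = (1.0)·(-1) + (1.4)·(-1) - 0.9 = -3.3
h = sigmoid(z1) = [0.7685, 0.0356]
output = (-1.3)·(0.7685) + (-0.9)·(0.0356) - 0.2 = -1.2311

-1.2311


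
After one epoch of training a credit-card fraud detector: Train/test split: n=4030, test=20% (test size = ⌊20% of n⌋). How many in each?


Test = ⌊4030·20/100⌋ = 806
Train = 4030 - 806 = 3224

Train: 3224, Test: 806


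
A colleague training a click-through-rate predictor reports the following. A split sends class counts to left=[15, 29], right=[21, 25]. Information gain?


Parent = [36, 54], H_parent = 0.971
H_left = 0.9257 (n=44), H_right = 0.9945 (n=46)
H_children = (44/90)·0.9257 + (46/90)·0.9945 = 0.9609
IG = 0.971 - 0.9609 = 0.0101

0.0101


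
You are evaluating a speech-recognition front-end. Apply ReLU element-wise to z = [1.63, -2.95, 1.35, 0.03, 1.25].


ReLU(1.63) = max(0, 1.63) = 1.63
ReLU(-2.95) = max(0, -2.95) = 0.0
ReLU(1.35) = max(0, 1.35) = 1.35
ReLU(0.03) = max(0, 0.03) = 0.03
ReLU(1.25) = max(0, 1.25) = 1.25
result = [1.63, 0.0, 1.35, 0.03, 1.25]

[1.63, 0.0, 1.35, 0.03, 1.25]


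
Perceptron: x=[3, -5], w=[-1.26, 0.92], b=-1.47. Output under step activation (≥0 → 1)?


z = (3)·(-1.26) + (-5)·(0.92) - 1.47
  = -9.85
step(z) = 0 (z<0)

0


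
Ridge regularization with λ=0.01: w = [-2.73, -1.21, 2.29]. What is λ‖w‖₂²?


‖w‖₂² = (-2.73)² + (-1.21)² + (2.29)²
     = 7.4529 + 1.4641 + 5.2441
     = 14.1611
λ·‖w‖₂² = 0.01·14.1611 = 0.141611

0.141611


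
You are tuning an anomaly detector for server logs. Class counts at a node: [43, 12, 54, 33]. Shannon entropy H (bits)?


Probabilities: [43/142, 12/142, 54/142, 33/142] ≈ [0.3028, 0.0845, 0.3803, 0.2324]
H = -((43/142)·log₂(43/142) + (12/142)·log₂(12/142) + (54/142)·log₂(54/142) + (33/142)·log₂(33/142))
  = 1.8429 bits

1.8429 bits


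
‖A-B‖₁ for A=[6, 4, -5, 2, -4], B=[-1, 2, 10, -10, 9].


d = |6+ 1| + |4-2| + |-5-10| + |2+ 10| + |-4-9|
  = 7 + 2 + 15 + 12 + 13
  = 49

49


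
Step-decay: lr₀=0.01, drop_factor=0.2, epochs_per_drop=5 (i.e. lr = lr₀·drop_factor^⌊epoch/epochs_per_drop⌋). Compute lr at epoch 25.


n_drops = ⌊25/5⌋ = 5
lr = 0.01·0.2^5 = 0.01·0.00032 = 0.0000032

0.0000032


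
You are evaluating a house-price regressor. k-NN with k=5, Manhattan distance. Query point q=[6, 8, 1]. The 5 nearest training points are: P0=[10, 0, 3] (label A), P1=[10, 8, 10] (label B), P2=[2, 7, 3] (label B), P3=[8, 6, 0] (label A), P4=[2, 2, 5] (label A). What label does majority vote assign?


d(q,P0) = 14  (label A)
d(q,P1) = 13  (label B)
d(q,P2) = 7  (label B)
d(q,P3) = 5  (label A)
d(q,P4) = 14  (label A)
Votes: A=3, B=2
Majority → A

A


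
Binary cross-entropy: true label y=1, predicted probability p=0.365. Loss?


BCE = -[y·ln(p) + (1-y)·ln(1-p)]
= -1·ln(0.365) - 0
= -ln(0.365) = 1.0079

1.0079


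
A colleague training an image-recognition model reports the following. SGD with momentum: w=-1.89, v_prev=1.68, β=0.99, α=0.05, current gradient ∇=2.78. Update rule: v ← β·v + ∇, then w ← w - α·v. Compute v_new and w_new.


v_new = 0.99·1.68 + 2.78 = 1.6632 + 2.78 = 4.4432
w_new = -1.89 - 0.05·4.4432 = -1.89 - 0.22216 = -2.11216

v_new=4.4432, w_new=-2.11216


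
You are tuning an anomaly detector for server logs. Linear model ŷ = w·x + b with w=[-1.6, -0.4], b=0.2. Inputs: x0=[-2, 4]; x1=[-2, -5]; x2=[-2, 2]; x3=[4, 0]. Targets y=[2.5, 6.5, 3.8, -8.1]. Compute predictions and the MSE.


ŷ0 = (-1.6)·(-2) + (-0.4)·(4) + 0.2 = 1.8
ŷ1 = (-1.6)·(-2) + (-0.4)·(-5) + 0.2 = 5.4
ŷ2 = (-1.6)·(-2) + (-0.4)·(2) + 0.2 = 2.6
ŷ3 = (-1.6)·(4) + (-0.4)·(0) + 0.2 = -6.2
errors² = [0.49, 1.21, 1.44, 3.61]
MSE = 6.7500/4 = 1.6875

1.6875


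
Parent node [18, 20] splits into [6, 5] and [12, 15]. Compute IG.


Parent = [18, 20], H_parent = 0.998
H_left = 0.994 (n=11), H_right = 0.9911 (n=27)
H_children = (11/38)·0.994 + (27/38)·0.9911 = 0.9919
IG = 0.998 - 0.9919 = 0.0061

0.0061


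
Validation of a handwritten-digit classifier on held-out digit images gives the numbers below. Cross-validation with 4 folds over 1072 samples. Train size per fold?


Fold size = 1072/4 = 268
Training per fold = 1072 - 268 = 804

804


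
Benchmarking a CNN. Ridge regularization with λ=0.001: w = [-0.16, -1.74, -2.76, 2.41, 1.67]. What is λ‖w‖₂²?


‖w‖₂² = (-0.16)² + (-1.74)² + (-2.76)² + (2.41)² + (1.67)²
     = 0.0256 + 3.0276 + 7.6176 + 5.8081 + 2.7889
     = 19.2678
λ·‖w‖₂² = 0.001·19.2678 = 0.019268

0.019268


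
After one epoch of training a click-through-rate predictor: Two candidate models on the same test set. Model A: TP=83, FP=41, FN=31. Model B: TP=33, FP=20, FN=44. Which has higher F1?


Model A: P=83/124=0.6694, R=83/114=0.7281, F1=2PR/(P+R)=2TP/(2TP+FP+FN)=166/238=0.6975
Model B: P=33/53=0.6226, R=33/77=0.4286, F1=2PR/(P+R)=2TP/(2TP+FP+FN)=66/130=0.5077
0.6975 > 0.5077 → Model A

Model A


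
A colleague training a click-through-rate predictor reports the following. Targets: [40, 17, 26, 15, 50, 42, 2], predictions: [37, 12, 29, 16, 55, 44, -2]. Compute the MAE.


Absolute errors: |40-37|=3, |17-12|=5, |26-29|=3, |15-16|=1, |50-55|=5, |42-44|=2, |2+ 2|=4
Sum = 23
MAE = 23/7 = 23/7

23/7


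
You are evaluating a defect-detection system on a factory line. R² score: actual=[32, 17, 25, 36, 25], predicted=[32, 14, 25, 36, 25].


ȳ = 27
SS_res = Σ(y-ŷ)² = 9
SS_tot = Σ(y-ȳ)² = 214
R² = 1 - SS_res/SS_tot = 1 - 0.0421 = 0.9579

0.9579


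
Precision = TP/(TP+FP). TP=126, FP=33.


Precision = TP/(TP+FP)
= 126/(126+33)
= 126/159 = 79.25%

79.25%


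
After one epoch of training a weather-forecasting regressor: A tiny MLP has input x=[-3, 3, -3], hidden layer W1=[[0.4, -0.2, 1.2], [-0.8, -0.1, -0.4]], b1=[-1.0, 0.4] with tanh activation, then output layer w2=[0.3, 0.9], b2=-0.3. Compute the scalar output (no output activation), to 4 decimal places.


z1[0] = (0.4)·(-3) + (-0.2)·(3) + (1.2)·(-3) - 1.0 = -6.4
z1[1] = (-0.8)·(-3) + (-0.1)·(3) + (-0.4)·(-3) + 0.4 = 3.7
h = tanh(z1) = [-1.0, 0.9988]
output = (0.3)·(-1.0) + (0.9)·(0.9988) - 0.3 = 0.2989

0.2989


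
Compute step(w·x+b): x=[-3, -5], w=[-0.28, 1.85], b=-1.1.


z = (-3)·(-0.28) + (-5)·(1.85) - 1.1
  = -9.51
step(z) = 0 (z<0)

0


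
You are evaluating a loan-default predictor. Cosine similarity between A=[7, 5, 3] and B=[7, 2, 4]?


A·B = 7·7 + 5·2 + 3·4 = 71
‖A‖ = √83 = 9.1104, ‖B‖ = √69 = 8.3066
cos = 71/(√83·√69) = 71/√5727 = 0.9382

0.9382


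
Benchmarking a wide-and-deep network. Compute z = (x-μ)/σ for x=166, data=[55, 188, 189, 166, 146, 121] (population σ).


μ = 144.1667, σ = 46.366
z = (166 - 144.1667)/46.366 = 0.4709

0.4709


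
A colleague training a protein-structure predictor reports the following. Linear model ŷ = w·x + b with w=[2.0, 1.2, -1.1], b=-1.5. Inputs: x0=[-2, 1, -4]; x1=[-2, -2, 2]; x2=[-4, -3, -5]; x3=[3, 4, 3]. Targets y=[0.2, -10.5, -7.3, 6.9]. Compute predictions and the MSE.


ŷ0 = (2.0)·(-2) + (1.2)·(1) + (-1.1)·(-4) - 1.5 = 0.1
ŷ1 = (2.0)·(-2) + (1.2)·(-2) + (-1.1)·(2) - 1.5 = -10.1
ŷ2 = (2.0)·(-4) + (1.2)·(-3) + (-1.1)·(-5) - 1.5 = -7.6
ŷ3 = (2.0)·(3) + (1.2)·(4) + (-1.1)·(3) - 1.5 = 6.0
errors² = [0.01, 0.16, 0.09, 0.81]
MSE = 1.0700/4 = 0.2675

0.2675


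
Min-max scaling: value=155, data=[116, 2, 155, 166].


min=2, max=166
(155-2)/(166-2) = 153/164 = 0.9329

0.9329


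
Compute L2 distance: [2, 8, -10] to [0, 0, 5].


d = √((2-0)² + (8-0)² + (-10-5)²)
  = √(4 + 64 + 225)
  = √293 = 17.1172

17.1172


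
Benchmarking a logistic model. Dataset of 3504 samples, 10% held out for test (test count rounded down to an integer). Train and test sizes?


Test = ⌊3504·10/100⌋ = 350
Train = 3504 - 350 = 3154

Train: 3154, Test: 350


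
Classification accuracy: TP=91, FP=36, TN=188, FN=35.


Accuracy = (TP+TN)/(TP+TN+FP+FN)
= (91+188)/(350)
= 279/350 = 79.71%

79.71%


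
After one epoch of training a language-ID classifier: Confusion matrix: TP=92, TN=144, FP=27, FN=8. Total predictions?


Total = TP + TN + FP + FN
= 92 + 144 + 27 + 8
= 271
(Predicted positive: 119, predicted negative: 152)

271


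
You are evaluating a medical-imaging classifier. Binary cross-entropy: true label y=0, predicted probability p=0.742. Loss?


BCE = -[y·ln(p) + (1-y)·ln(1-p)]
= -0 - 1·ln(1-0.742)
= -ln(0.258) = 1.3548

1.3548


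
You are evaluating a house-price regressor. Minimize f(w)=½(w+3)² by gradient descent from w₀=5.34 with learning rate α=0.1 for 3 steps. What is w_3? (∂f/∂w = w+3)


step 1: grad = 5.34+3 = 8.34; w = 5.34 - 0.1·(8.34) = 4.506
step 2: grad = 4.506+3 = 7.506; w = 4.506 - 0.1·(7.506) = 3.7554
step 3: grad = 3.7554+3 = 6.7554; w = 3.7554 - 0.1·(6.7554) = 3.07986

3.07986


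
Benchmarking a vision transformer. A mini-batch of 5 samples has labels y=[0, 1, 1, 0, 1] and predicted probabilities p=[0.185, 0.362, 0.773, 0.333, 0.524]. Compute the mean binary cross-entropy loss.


L[0] = -ln(1-0.185) = -ln(0.815) = 0.2046
L[1] = -ln(0.362) = 1.0161
L[2] = -ln(0.773) = 0.2575
L[3] = -ln(1-0.333) = -ln(0.667) = 0.405
L[4] = -ln(0.524) = 0.6463
mean = (0.2046 + 1.0161 + 0.2575 + 0.405 + 0.6463)/5 = 0.5059

0.5059


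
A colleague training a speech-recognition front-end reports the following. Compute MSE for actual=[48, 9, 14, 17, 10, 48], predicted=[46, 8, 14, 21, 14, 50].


Squared errors: (48-46)²=4, (9-8)²=1, (14-14)²=0, (17-21)²=16, (10-14)²=16, (48-50)²=4
Sum = 41
MSE = 41/6 = 41/6

41/6


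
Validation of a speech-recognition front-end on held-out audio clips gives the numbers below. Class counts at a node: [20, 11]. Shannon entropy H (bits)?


Probabilities: [20/31, 11/31] ≈ [0.6452, 0.3548]
H = -((20/31)·log₂(20/31) + (11/31)·log₂(11/31))
  = 0.9383 bits

0.9383 bits


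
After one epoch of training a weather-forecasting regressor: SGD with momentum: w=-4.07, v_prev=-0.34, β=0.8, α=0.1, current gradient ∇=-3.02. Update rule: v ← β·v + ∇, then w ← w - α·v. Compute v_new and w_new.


v_new = 0.8·-0.34 - 3.02 = -0.272 - 3.02 = -3.292
w_new = -4.07 - 0.1·-3.292 = -4.07 + 0.3292 = -3.7408

v_new=-3.292, w_new=-3.7408


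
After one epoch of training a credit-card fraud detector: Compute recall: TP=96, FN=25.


Recall = TP/(TP+FN)
= 96/(96+25)
= 96/121 = 79.34%

79.34%


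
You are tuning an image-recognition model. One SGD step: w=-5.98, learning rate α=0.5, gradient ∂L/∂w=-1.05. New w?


w_new = w - α·∇
= -5.98 - 0.5·-1.05
= -5.98 + 0.525
= -5.455

-5.455
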